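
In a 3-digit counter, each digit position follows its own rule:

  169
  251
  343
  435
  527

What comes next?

First digit: 1, 2, 3, 4, 5 → 6 (+1 each step, mod 10).
Second digit: −1 each step, mod 10, so 6, 5, 4, 3, 2 → 1.
Third digit: +2 each step, mod 10; 9, 1, 3, 5, 7 → 9.
Combining the parts gives 619.

619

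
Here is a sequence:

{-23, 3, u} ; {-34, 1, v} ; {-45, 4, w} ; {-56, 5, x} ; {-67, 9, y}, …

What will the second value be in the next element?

Second value: each term is the sum of the two before it, so 3, 1, 4, 5, 9 → 14.

14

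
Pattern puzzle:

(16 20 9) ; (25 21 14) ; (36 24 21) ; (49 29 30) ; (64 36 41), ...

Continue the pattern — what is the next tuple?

(81 45 54)

First slot goes 16, 25, 36, 49, 64 → 81 (perfect squares: 4², 5², 6², …).
Second slot: differences are 1, 3, 5, … (increasing by 2 each time), so 20, 21, 24, 29, 36 → 45.
Third slot — differences are 5, 7, 9, … (increasing by 2 each time): 9, 14, 21, 30, 41 → 54.
Putting it together: (81 45 54).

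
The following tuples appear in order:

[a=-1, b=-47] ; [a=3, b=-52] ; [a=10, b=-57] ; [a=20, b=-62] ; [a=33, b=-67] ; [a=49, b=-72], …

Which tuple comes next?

[a=68, b=-77]

A: -1, 3, 10, 20, 33, 49 → 68 (differences are 4, 7, 10, … (increasing by 3 each time)).
B — −5 each step: -47, -52, -57, -62, -67, -72 → -77.
So the next tuple is [a=68, b=-77].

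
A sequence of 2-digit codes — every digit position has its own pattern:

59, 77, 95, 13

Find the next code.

For the first digit, +2 each step, mod 10: 5, 7, 9, 1 → 3.
Second digit: −2 each step, mod 10, so 9, 7, 5, 3 → 1.
Putting it together: 31.

31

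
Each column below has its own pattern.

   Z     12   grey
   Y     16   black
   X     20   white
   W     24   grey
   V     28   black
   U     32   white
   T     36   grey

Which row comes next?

Letter: letters move back 1 place in the alphabet; Z, Y, X, W, V, U, T → S.
For the second component, +4 each step: 12, 16, 20, 24, 28, 32, 36 → 40.
Shade — repeats grey → black → white: grey, black, white, grey, black, white, grey → black.
Combining the parts gives S  40  black.

S  40  black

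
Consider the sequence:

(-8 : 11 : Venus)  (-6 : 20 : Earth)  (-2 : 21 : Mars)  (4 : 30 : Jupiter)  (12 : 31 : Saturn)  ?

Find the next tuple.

For the first component, differences are 2, 4, 6, … (increasing by 2 each time): -8, -6, -2, 4, 12 → 22.
Second component: 11, 20, 21, 30, 31 → 40 (alternating steps +9, +1, +9, +1, …).
For the planet, runs through the planets Mercury→Neptune: Venus, Earth, Mars, Jupiter, Saturn → Uranus.
Putting it together: (22 : 40 : Uranus).

(22 : 40 : Uranus)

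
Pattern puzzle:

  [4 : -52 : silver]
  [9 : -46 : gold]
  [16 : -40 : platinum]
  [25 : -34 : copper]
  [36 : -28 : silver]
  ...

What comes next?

For the first part, perfect squares: 2², 3², 4², …: 4, 9, 16, 25, 36 → 49.
Second part — +6 each step: -52, -46, -40, -34, -28 → -22.
Metal: repeats silver → gold → platinum → copper; silver, gold, platinum, copper, silver → gold.
Combining the parts gives [49 : -22 : gold].

[49 : -22 : gold]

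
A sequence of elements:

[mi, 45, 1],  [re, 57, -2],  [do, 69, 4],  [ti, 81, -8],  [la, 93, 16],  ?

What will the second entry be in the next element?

Second entry: 45, 57, 69, 81, 93 → 105 (+12 each step).

105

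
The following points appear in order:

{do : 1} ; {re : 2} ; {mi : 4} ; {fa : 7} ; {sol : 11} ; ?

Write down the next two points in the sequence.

{la : 16}, {ti : 22}

Note: do, re, mi, fa, sol → la → ti (runs through the solfège scale do→ti).
Second component: 1, 2, 4, 7, 11 → 16 → 22 (differences are 1, 2, 3, … (increasing by 1 each time)).
Putting the parts together: {la : 16} and then {ti : 22}.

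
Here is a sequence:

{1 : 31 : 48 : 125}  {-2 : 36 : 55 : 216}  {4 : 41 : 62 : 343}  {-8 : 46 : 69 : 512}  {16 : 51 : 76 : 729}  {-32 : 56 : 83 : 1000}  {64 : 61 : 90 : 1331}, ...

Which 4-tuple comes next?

For the first value, ×(-2) each step: 1, -2, 4, -8, 16, -32, 64 → -128.
Second value — +5 each step: 31, 36, 41, 46, 51, 56, 61 → 66.
Third value: 48, 55, 62, 69, 76, 83, 90 → 97 (+7 each step).
Fourth value — perfect cubes: 5³, 6³, 7³, …: 125, 216, 343, 512, 729, 1000, 1331 → 1728.
Combining the parts gives {-128 : 66 : 97 : 1728}.

{-128 : 66 : 97 : 1728}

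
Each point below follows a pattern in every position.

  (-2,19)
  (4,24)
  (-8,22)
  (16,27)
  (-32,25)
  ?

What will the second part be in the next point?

For the second part, alternating steps +5, −2, +5, −2, …: 19, 24, 22, 27, 25 → 30.

30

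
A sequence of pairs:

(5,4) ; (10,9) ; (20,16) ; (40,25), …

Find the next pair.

(80,36)

First part: ×2 each step; 5, 10, 20, 40 → 80.
Second part: 4, 9, 16, 25 → 36 (perfect squares: 2², 3², 4², …).
So the next pair is (80,36).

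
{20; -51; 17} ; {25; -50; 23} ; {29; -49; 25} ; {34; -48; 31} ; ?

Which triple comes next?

First entry goes 20, 25, 29, 34 → 38 (alternating steps +5, +4, +5, +4, …).
Second entry goes -51, -50, -49, -48 → -47 (+1 each step).
Third entry goes 17, 23, 25, 31 → 33 (alternating steps +6, +2, +6, +2, …).
So the next triple is {38; -47; 33}.

{38; -47; 33}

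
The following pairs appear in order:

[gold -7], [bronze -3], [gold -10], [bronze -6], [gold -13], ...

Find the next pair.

Rank: alternates gold ↔ bronze; gold, bronze, gold, bronze, gold → bronze.
Second slot: -7, -3, -10, -6, -13 → -9 (alternating steps +4, −7, +4, −7, …).
So the next pair is [bronze -9].

[bronze -9]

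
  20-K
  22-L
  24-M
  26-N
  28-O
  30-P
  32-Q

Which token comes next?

34-R

For the first component, +2 each step: 20, 22, 24, 26, 28, 30, 32 → 34.
For the letter, letters move forward 1 place in the alphabet: K, L, M, N, O, P, Q → R.
Putting it together: 34-R.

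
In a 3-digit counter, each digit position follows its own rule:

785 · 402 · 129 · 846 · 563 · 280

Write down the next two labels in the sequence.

907 then 624

First digit — −3 each step, mod 10: 7, 4, 1, 8, 5, 2 → 9 → 6.
For the second digit, +2 each step, mod 10: 8, 0, 2, 4, 6, 8 → 0 → 2.
Third digit goes 5, 2, 9, 6, 3, 0 → 7 → 4 (−3 each step, mod 10).
Putting the parts together: 907 and then 624.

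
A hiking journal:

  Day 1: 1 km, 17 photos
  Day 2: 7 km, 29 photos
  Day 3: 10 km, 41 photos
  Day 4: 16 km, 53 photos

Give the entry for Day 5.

Km goes 1, 7, 10, 16 → 19 (alternating steps +6, +3, +6, +3, …).
Photos goes 17, 29, 41, 53 → 65 (+12 each step).
So the next row is 19 km, 65 photos.

19 km, 65 photos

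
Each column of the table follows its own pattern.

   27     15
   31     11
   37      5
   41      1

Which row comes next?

First component: alternating steps +4, +6, +4, +6, …; 27, 31, 37, 41 → 47.
Second component: 15, 11, 5, 1 → -5 (together with the first component always sums to 42).
So the next row is 47  -5.

47  -5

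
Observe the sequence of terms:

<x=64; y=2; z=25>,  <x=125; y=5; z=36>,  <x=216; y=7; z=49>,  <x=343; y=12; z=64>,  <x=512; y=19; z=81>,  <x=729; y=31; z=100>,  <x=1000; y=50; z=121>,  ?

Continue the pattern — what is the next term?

<x=1331; y=81; z=144>

X — perfect cubes: 4³, 5³, 6³, …: 64, 125, 216, 343, 512, 729, 1000 → 1331.
Y goes 2, 5, 7, 12, 19, 31, 50 → 81 (each term is the sum of the two before it).
Z: perfect squares: 5², 6², 7², …; 25, 36, 49, 64, 81, 100, 121 → 144.
Putting it together: <x=1331; y=81; z=144>.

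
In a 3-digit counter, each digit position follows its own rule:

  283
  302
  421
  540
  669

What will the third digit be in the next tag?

First digit goes 2, 3, 4, 5, 6 → 7 (+1 each step, mod 10).
Second digit goes 8, 0, 2, 4, 6 → 8 (+2 each step, mod 10).
For the third digit, −1 each step, mod 10: 3, 2, 1, 0, 9 → 8.

8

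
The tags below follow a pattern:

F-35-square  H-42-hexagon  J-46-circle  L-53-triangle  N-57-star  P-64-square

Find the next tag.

R-68-hexagon

Letter goes F, H, J, L, N, P → R (letters move forward 2 places in the alphabet).
Second component: 35, 42, 46, 53, 57, 64 → 68 (alternating steps +7, +4, +7, +4, …).
Shape — repeats square → hexagon → circle → triangle → star: square, hexagon, circle, triangle, star, square → hexagon.
Combining the parts gives R-68-hexagon.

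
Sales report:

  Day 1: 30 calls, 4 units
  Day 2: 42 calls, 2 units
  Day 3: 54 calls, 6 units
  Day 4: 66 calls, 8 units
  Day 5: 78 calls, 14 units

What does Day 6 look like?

Calls: +12 each step; 30, 42, 54, 66, 78 → 90.
Units: each term is the sum of the two before it, so 4, 2, 6, 8, 14 → 22.
Combining the parts gives 90 calls, 22 units.

90 calls, 22 units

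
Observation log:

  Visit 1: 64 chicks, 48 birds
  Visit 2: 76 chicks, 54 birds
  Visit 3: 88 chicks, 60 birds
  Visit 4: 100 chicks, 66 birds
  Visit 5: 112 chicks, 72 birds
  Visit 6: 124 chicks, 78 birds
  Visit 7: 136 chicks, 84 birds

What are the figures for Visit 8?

148 chicks, 90 birds

Chicks: +12 each step; 64, 76, 88, 100, 112, 124, 136 → 148.
For the birds, +6 each step: 48, 54, 60, 66, 72, 78, 84 → 90.
So the next row is 148 chicks, 90 birds.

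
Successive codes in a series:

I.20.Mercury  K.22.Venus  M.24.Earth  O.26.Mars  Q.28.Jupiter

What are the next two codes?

Letter: I, K, M, O, Q → S → U (letters move forward 2 places in the alphabet).
Second component goes 20, 22, 24, 26, 28 → 30 → 32 (+2 each step).
Planet: Mercury, Venus, Earth, Mars, Jupiter → Saturn → Uranus (runs through the planets Mercury→Neptune).
Putting the parts together: S.30.Saturn and then U.32.Uranus.

S.30.Saturn then U.32.Uranus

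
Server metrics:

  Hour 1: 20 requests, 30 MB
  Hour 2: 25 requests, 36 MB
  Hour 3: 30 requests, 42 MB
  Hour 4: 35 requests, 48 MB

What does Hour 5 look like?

40 requests, 54 MB

Requests: +5 each step; 20, 25, 30, 35 → 40.
MB — +6 each step: 30, 36, 42, 48 → 54.
So the next line is 40 requests, 54 MB.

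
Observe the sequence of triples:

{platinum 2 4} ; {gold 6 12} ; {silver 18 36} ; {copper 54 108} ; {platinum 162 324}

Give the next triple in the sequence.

Metal: platinum, gold, silver, copper, platinum → gold (repeats platinum → gold → silver → copper).
Second value goes 2, 6, 18, 54, 162 → 486 (×3 each step).
Third value goes 4, 12, 36, 108, 324 → 972 (always 2 × the second value).
So the next triple is {gold 486 972}.

{gold 486 972}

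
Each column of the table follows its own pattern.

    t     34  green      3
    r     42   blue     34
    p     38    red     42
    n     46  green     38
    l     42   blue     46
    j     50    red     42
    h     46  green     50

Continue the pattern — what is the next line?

For the letter, letters move back 2 places in the alphabet: t, r, p, n, l, j, h → f.
Second component goes 34, 42, 38, 46, 42, 50, 46 → 54 (alternating steps +8, −4, +8, −4, …).
Colour: repeats green → blue → red, so green, blue, red, green, blue, red, green → blue.
Fourth component: always the previous value of the second component, so 3, 34, 42, 38, 46, 42, 50 → 46.
So the next line is f  54  blue  46.

f  54  blue  46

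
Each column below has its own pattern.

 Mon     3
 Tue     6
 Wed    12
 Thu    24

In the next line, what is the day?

Day goes Mon, Tue, Wed, Thu → Fri (runs through the weekdays Mon→Sun).

Fri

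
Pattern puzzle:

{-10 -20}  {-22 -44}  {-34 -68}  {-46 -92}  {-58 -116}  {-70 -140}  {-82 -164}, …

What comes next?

{-94 -188}

First part: -10, -22, -34, -46, -58, -70, -82 → -94 (−12 each step).
Second part goes -20, -44, -68, -92, -116, -140, -164 → -188 (always 2 × the first part).
Combining the parts gives {-94 -188}.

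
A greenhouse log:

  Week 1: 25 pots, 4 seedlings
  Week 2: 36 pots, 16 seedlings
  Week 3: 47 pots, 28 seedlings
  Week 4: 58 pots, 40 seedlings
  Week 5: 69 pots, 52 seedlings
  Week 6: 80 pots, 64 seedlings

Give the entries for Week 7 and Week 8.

91 pots, 76 seedlings; 102 pots, 88 seedlings

For the pots, +11 each step: 25, 36, 47, 58, 69, 80 → 91 → 102.
Seedlings: 4, 16, 28, 40, 52, 64 → 76 → 88 (+12 each step).
Putting the parts together: 91 pots, 76 seedlings and then 102 pots, 88 seedlings.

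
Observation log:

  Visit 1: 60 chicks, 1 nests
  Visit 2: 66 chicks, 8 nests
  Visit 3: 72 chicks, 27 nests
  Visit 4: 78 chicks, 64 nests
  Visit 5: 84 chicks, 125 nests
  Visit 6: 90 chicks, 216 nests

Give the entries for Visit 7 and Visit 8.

96 chicks, 343 nests; 102 chicks, 512 nests

Chicks goes 60, 66, 72, 78, 84, 90 → 96 → 102 (+6 each step).
Nests: perfect cubes: 1³, 2³, 3³, …, so 1, 8, 27, 64, 125, 216 → 343 → 512.
Putting the parts together: 96 chicks, 343 nests and then 102 chicks, 512 nests.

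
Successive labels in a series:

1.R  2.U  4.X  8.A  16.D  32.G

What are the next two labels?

For the first component, ×2 each step: 1, 2, 4, 8, 16, 32 → 64 → 128.
For the letter, letters move forward 3 places in the alphabet, wrapping Z→A: R, U, X, A, D, G → J → M.
Putting the parts together: 64.J and then 128.M.

64.J then 128.M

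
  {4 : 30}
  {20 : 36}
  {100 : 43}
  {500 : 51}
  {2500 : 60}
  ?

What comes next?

First coordinate goes 4, 20, 100, 500, 2500 → 12500 (×5 each step).
Second coordinate: differences are 6, 7, 8, … (increasing by 1 each time), so 30, 36, 43, 51, 60 → 70.
So the next element is {12500 : 70}.

{12500 : 70}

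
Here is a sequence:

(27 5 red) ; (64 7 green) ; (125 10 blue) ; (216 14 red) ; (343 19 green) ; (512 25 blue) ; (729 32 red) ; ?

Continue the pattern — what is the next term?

(1000 40 green)

For the first value, perfect cubes: 3³, 4³, 5³, …: 27, 64, 125, 216, 343, 512, 729 → 1000.
Second value goes 5, 7, 10, 14, 19, 25, 32 → 40 (differences are 2, 3, 4, … (increasing by 1 each time)).
Colour: red, green, blue, red, green, blue, red → green (repeats red → green → blue).
Combining the parts gives (1000 40 green).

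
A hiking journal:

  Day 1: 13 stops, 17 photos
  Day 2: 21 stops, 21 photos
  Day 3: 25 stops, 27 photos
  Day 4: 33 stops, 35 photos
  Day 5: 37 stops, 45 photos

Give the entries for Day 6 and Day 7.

45 stops, 57 photos; 49 stops, 71 photos

Stops — alternating steps +8, +4, +8, +4, …: 13, 21, 25, 33, 37 → 45 → 49.
Photos — differences are 4, 6, 8, … (increasing by 2 each time): 17, 21, 27, 35, 45 → 57 → 71.
Putting the parts together: 45 stops, 57 photos and then 49 stops, 71 photos.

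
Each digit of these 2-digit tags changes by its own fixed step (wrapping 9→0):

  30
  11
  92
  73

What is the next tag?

First digit goes 3, 1, 9, 7 → 5 (−2 each step, mod 10).
For the second digit, +1 each step, mod 10: 0, 1, 2, 3 → 4.
So the next tag is 54.

54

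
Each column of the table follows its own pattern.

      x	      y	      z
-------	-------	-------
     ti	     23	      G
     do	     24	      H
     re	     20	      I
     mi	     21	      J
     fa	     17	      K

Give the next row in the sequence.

For the column x, runs through the solfège scale do→ti: ti, do, re, mi, fa → sol.
For the column y, alternating steps +1, −4, +1, −4, …: 23, 24, 20, 21, 17 → 18.
Column z — letters move forward 1 place in the alphabet: G, H, I, J, K → L.
Combining the parts gives sol  18  L.

sol  18  L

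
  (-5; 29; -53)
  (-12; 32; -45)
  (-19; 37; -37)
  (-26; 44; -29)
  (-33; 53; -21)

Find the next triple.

(-40; 64; -13)

First entry goes -5, -12, -19, -26, -33 → -40 (−7 each step).
Second entry: differences are 3, 5, 7, … (increasing by 2 each time), so 29, 32, 37, 44, 53 → 64.
Third entry: -53, -45, -37, -29, -21 → -13 (+8 each step).
Combining the parts gives (-40; 64; -13).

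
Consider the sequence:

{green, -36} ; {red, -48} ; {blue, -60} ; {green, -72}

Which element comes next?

{red, -84}

Colour goes green, red, blue, green → red (repeats green → red → blue).
Second slot: −12 each step; -36, -48, -60, -72 → -84.
So the next element is {red, -84}.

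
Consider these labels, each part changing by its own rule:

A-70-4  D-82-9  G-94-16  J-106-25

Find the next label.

M-118-36

Letter: A, D, G, J → M (letters move forward 3 places in the alphabet).
Second component goes 70, 82, 94, 106 → 118 (+12 each step).
Third component: 4, 9, 16, 25 → 36 (perfect squares: 2², 3², 4², …).
Putting it together: M-118-36.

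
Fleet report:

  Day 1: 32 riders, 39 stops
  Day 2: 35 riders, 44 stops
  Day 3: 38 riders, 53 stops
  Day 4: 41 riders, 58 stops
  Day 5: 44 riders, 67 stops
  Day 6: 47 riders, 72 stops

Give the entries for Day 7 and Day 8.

Riders — +3 each step: 32, 35, 38, 41, 44, 47 → 50 → 53.
Stops — alternating steps +5, +9, +5, +9, …: 39, 44, 53, 58, 67, 72 → 81 → 86.
Putting the parts together: 50 riders, 81 stops and then 53 riders, 86 stops.

50 riders, 81 stops; 53 riders, 86 stops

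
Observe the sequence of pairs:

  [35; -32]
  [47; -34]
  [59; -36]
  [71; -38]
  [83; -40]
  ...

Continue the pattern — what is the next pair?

First slot goes 35, 47, 59, 71, 83 → 95 (+12 each step).
Second slot: -32, -34, -36, -38, -40 → -42 (−2 each step).
So the next pair is [95; -42].

[95; -42]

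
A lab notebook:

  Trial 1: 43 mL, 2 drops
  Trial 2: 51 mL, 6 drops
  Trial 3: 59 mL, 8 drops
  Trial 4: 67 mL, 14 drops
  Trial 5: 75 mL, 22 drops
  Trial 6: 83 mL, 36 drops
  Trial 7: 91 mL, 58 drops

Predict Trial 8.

ML — +8 each step: 43, 51, 59, 67, 75, 83, 91 → 99.
For the drops, each term is the sum of the two before it: 2, 6, 8, 14, 22, 36, 58 → 94.
Combining the parts gives 99 mL, 94 drops.

99 mL, 94 drops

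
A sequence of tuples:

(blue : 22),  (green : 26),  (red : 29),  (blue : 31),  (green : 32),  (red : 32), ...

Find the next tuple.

(blue : 31)

Colour — repeats blue → green → red: blue, green, red, blue, green, red → blue.
Second slot — differences are 4, 3, 2, … (decreasing by 1 each time): 22, 26, 29, 31, 32, 32 → 31.
Putting it together: (blue : 31).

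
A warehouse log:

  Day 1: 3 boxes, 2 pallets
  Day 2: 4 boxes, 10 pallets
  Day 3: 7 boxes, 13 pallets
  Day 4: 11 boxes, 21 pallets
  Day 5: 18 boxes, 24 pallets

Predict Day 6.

Boxes: each term is the sum of the two before it; 3, 4, 7, 11, 18 → 29.
For the pallets, alternating steps +8, +3, +8, +3, …: 2, 10, 13, 21, 24 → 32.
Putting it together: 29 boxes, 32 pallets.

29 boxes, 32 pallets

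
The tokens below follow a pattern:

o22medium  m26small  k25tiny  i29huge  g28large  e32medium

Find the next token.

c31small

Letter: letters move back 2 places in the alphabet, so o, m, k, i, g, e → c.
Second component: 22, 26, 25, 29, 28, 32 → 31 (alternating steps +4, −1, +4, −1, …).
For the size, repeats medium → small → tiny → huge → large: medium, small, tiny, huge, large, medium → small.
Combining the parts gives c31small.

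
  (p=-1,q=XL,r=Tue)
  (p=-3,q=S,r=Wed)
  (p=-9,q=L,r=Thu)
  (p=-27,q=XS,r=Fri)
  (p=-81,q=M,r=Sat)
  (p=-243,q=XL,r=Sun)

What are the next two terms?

(p=-729,q=S,r=Mon), (p=-2187,q=L,r=Tue)

P: ×3 each step; -1, -3, -9, -27, -81, -243 → -729 → -2187.
Q — repeats XL → S → L → XS → M: XL, S, L, XS, M, XL → S → L.
For the r, runs through the weekdays Mon→Sun: Tue, Wed, Thu, Fri, Sat, Sun → Mon → Tue.
Putting the parts together: (p=-729,q=S,r=Mon) and then (p=-2187,q=L,r=Tue).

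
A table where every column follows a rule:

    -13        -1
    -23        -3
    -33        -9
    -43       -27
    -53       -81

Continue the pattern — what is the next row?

First component goes -13, -23, -33, -43, -53 → -63 (−10 each step).
For the second component, ×3 each step: -1, -3, -9, -27, -81 → -243.
Combining the parts gives -63  -243.

-63  -243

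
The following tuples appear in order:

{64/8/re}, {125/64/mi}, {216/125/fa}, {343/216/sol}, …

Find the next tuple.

{512/343/la}

First part: perfect cubes: 4³, 5³, 6³, …; 64, 125, 216, 343 → 512.
For the second part, always the previous value of the first part: 8, 64, 125, 216 → 343.
Note: re, mi, fa, sol → la (runs through the solfège scale do→ti).
Combining the parts gives {512/343/la}.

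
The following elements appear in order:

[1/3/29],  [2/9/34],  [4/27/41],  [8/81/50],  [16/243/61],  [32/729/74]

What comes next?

[64/2187/89]

First component: ×2 each step; 1, 2, 4, 8, 16, 32 → 64.
Second component — ×3 each step: 3, 9, 27, 81, 243, 729 → 2187.
For the third component, differences are 5, 7, 9, … (increasing by 2 each time): 29, 34, 41, 50, 61, 74 → 89.
Putting it together: [64/2187/89].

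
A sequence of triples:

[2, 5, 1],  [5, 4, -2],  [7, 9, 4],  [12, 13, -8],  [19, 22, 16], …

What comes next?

For the first component, each term is the sum of the two before it: 2, 5, 7, 12, 19 → 31.
Second component: 5, 4, 9, 13, 22 → 35 (each term is the sum of the two before it).
Third component: ×(-2) each step, so 1, -2, 4, -8, 16 → -32.
So the next triple is [31, 35, -32].

[31, 35, -32]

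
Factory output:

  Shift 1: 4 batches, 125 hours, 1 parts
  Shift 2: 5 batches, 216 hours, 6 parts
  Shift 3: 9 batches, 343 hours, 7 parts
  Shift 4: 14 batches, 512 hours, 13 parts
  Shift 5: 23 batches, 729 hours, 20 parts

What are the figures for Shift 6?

Batches: each term is the sum of the two before it; 4, 5, 9, 14, 23 → 37.
Hours: perfect cubes: 5³, 6³, 7³, …; 125, 216, 343, 512, 729 → 1000.
Parts goes 1, 6, 7, 13, 20 → 33 (each term is the sum of the two before it).
So the next record is 37 batches, 1000 hours, 33 parts.

37 batches, 1000 hours, 33 parts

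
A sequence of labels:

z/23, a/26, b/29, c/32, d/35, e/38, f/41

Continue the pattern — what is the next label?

g/44

Letter: letters move forward 1 place in the alphabet, wrapping Z→A, so z, a, b, c, d, e, f → g.
For the second component, +3 each step: 23, 26, 29, 32, 35, 38, 41 → 44.
Putting it together: g/44.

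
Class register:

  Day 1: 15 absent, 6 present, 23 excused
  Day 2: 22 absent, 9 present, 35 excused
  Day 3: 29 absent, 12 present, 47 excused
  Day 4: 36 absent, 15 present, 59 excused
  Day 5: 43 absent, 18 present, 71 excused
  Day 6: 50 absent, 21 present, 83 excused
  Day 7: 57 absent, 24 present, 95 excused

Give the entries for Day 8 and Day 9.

64 absent, 27 present, 107 excused; 71 absent, 30 present, 119 excused

For the absent, +7 each step: 15, 22, 29, 36, 43, 50, 57 → 64 → 71.
For the present, +3 each step: 6, 9, 12, 15, 18, 21, 24 → 27 → 30.
Excused — +12 each step: 23, 35, 47, 59, 71, 83, 95 → 107 → 119.
Putting the parts together: 64 absent, 27 present, 107 excused and then 71 absent, 30 present, 119 excused.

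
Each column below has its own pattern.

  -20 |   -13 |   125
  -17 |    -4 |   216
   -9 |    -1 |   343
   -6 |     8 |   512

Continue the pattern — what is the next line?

First component: -20, -17, -9, -6 → 2 (alternating steps +3, +8, +3, +8, …).
Second component goes -13, -4, -1, 8 → 11 (alternating steps +9, +3, +9, +3, …).
Third component: perfect cubes: 5³, 6³, 7³, …; 125, 216, 343, 512 → 729.
Putting it together: 2  11  729.

2  11  729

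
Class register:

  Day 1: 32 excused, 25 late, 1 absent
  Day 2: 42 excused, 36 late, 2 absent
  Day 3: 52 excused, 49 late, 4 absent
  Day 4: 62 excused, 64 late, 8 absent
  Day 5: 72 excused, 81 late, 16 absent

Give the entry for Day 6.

Excused: +10 each step, so 32, 42, 52, 62, 72 → 82.
Late — perfect squares: 5², 6², 7², …: 25, 36, 49, 64, 81 → 100.
For the absent, ×2 each step: 1, 2, 4, 8, 16 → 32.
Combining the parts gives 82 excused, 100 late, 32 absent.

82 excused, 100 late, 32 absent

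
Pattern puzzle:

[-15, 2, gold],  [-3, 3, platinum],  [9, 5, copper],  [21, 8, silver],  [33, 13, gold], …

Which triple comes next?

[45, 21, platinum]

First value: -15, -3, 9, 21, 33 → 45 (+12 each step).
Second value: 2, 3, 5, 8, 13 → 21 (each term is the sum of the two before it).
Metal goes gold, platinum, copper, silver, gold → platinum (repeats gold → platinum → copper → silver).
Combining the parts gives [45, 21, platinum].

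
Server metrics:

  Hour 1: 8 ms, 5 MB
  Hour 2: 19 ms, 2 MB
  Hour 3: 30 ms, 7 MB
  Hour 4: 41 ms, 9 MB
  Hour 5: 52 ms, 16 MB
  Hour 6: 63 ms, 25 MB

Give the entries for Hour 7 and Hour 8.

74 ms, 41 MB; 85 ms, 66 MB

Ms: +11 each step, so 8, 19, 30, 41, 52, 63 → 74 → 85.
For the MB, each term is the sum of the two before it: 5, 2, 7, 9, 16, 25 → 41 → 66.
So the next two records are 74 ms, 41 MB and 85 ms, 66 MB.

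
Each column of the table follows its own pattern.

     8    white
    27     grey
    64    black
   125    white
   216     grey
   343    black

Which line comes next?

First component: 8, 27, 64, 125, 216, 343 → 512 (perfect cubes: 2³, 3³, 4³, …).
For the shade, repeats white → grey → black: white, grey, black, white, grey, black → white.
Combining the parts gives 512  white.

512  white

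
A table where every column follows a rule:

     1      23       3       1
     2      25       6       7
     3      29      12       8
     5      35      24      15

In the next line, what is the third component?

48

For the third component, ×2 each step: 3, 6, 12, 24 → 48.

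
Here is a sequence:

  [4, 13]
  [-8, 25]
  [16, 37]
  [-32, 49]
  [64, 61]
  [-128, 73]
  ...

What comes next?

First value — ×(-2) each step: 4, -8, 16, -32, 64, -128 → 256.
For the second value, +12 each step: 13, 25, 37, 49, 61, 73 → 85.
Putting it together: [256, 85].

[256, 85]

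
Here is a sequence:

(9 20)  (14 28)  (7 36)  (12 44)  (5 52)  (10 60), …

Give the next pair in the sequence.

(3 68)

First part: alternating steps +5, −7, +5, −7, …; 9, 14, 7, 12, 5, 10 → 3.
Second part: +8 each step; 20, 28, 36, 44, 52, 60 → 68.
Putting it together: (3 68).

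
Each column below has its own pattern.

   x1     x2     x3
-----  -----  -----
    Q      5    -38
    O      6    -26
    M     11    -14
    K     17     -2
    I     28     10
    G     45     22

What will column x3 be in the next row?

Column x3: -38, -26, -14, -2, 10, 22 → 34 (+12 each step).

34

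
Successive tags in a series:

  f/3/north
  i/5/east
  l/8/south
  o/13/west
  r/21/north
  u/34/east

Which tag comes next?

Letter: f, i, l, o, r, u → x (letters move forward 3 places in the alphabet).
Second component: 3, 5, 8, 13, 21, 34 → 55 (each term is the sum of the two before it).
Direction goes north, east, south, west, north, east → south (repeats north → east → south → west).
Putting it together: x/55/south.

x/55/south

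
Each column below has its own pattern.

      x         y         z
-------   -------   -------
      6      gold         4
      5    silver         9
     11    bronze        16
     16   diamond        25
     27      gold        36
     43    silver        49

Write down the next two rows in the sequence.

Column x — each term is the sum of the two before it: 6, 5, 11, 16, 27, 43 → 70 → 113.
Column y: repeats gold → silver → bronze → diamond, so gold, silver, bronze, diamond, gold, silver → bronze → diamond.
For the column z, perfect squares: 2², 3², 4², …: 4, 9, 16, 25, 36, 49 → 64 → 81.
Putting the parts together: 70  bronze  64 and then 113  diamond  81.

70  bronze  64; 113  diamond  81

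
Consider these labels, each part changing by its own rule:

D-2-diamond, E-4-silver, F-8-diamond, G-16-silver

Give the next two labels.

H-32-diamond then I-64-silver

Letter: letters move forward 1 place in the alphabet, so D, E, F, G → H → I.
Second component: 2, 4, 8, 16 → 32 → 64 (×2 each step).
Rank — alternates diamond ↔ silver: diamond, silver, diamond, silver → diamond → silver.
Putting the parts together: H-32-diamond and then I-64-silver.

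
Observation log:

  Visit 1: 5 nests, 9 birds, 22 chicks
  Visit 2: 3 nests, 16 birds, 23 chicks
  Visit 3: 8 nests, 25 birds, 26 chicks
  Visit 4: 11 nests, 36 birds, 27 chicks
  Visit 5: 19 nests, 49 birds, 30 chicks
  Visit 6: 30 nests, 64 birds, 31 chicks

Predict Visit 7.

Nests — each term is the sum of the two before it: 5, 3, 8, 11, 19, 30 → 49.
Birds goes 9, 16, 25, 36, 49, 64 → 81 (perfect squares: 3², 4², 5², …).
Chicks goes 22, 23, 26, 27, 30, 31 → 34 (alternating steps +1, +3, +1, +3, …).
Putting it together: 49 nests, 81 birds, 34 chicks.

49 nests, 81 birds, 34 chicks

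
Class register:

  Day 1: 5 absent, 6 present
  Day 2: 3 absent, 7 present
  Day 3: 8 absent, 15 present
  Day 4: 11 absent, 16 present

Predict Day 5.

19 absent, 24 present

Absent: each term is the sum of the two before it; 5, 3, 8, 11 → 19.
Present — alternating steps +1, +8, +1, +8, …: 6, 7, 15, 16 → 24.
So the next record is 19 absent, 24 present.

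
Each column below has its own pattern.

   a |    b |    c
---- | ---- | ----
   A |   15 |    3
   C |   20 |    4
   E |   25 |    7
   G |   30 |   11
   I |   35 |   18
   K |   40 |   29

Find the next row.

M  45  47

Column a — letters move forward 2 places in the alphabet: A, C, E, G, I, K → M.
Column b: 15, 20, 25, 30, 35, 40 → 45 (+5 each step).
Column c: 3, 4, 7, 11, 18, 29 → 47 (each term is the sum of the two before it).
Combining the parts gives M  45  47.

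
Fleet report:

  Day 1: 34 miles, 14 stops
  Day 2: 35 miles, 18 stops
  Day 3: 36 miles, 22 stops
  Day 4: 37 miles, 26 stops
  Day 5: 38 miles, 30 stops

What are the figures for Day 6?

For the miles, +1 each step: 34, 35, 36, 37, 38 → 39.
Stops: +4 each step, so 14, 18, 22, 26, 30 → 34.
Putting it together: 39 miles, 34 stops.

39 miles, 34 stops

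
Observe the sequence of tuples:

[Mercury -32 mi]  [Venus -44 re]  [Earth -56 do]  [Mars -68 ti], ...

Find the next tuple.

Planet: Mercury, Venus, Earth, Mars → Jupiter (runs through the planets Mercury→Neptune).
Second coordinate goes -32, -44, -56, -68 → -80 (−12 each step).
Note: runs backward through the solfège scale do→ti, so mi, re, do, ti → la.
Putting it together: [Jupiter -80 la].

[Jupiter -80 la]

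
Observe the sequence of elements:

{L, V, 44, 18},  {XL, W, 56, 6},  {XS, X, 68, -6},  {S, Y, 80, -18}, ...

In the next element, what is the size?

M

For the size, runs through clothing sizes XS→XL: L, XL, XS, S → M.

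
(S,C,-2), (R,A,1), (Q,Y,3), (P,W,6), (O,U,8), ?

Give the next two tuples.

First letter — letters move back 1 place in the alphabet: S, R, Q, P, O → N → M.
Second letter — letters move back 2 places in the alphabet, wrapping A→Z: C, A, Y, W, U → S → Q.
Third value: -2, 1, 3, 6, 8 → 11 → 13 (alternating steps +3, +2, +3, +2, …).
So the next two tuples are (N,S,11) and (M,Q,13).

(N,S,11), (M,Q,13)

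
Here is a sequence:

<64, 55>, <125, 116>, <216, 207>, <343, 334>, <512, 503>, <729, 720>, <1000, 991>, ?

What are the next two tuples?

<1331, 1322>, <1728, 1719>

For the first part, perfect cubes: 4³, 5³, 6³, …: 64, 125, 216, 343, 512, 729, 1000 → 1331 → 1728.
Second part: always 9 less than the first part; 55, 116, 207, 334, 503, 720, 991 → 1322 → 1719.
Putting the parts together: <1331, 1322> and then <1728, 1719>.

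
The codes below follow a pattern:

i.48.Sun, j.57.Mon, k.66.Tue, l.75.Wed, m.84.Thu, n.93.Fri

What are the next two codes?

o.102.Sat, p.111.Sun

Letter goes i, j, k, l, m, n → o → p (letters move forward 1 place in the alphabet).
Second component — +9 each step: 48, 57, 66, 75, 84, 93 → 102 → 111.
Day goes Sun, Mon, Tue, Wed, Thu, Fri → Sat → Sun (runs through the weekdays Mon→Sun).
So the next two codes are o.102.Sat and p.111.Sun.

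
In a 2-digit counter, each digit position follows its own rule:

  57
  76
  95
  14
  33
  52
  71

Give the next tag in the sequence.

First digit: +2 each step, mod 10, so 5, 7, 9, 1, 3, 5, 7 → 9.
Second digit — −1 each step, mod 10: 7, 6, 5, 4, 3, 2, 1 → 0.
So the next tag is 90.

90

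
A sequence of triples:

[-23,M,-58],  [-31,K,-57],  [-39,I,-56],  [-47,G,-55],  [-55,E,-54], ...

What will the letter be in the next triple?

Letter — letters move back 2 places in the alphabet: M, K, I, G, E → C.

C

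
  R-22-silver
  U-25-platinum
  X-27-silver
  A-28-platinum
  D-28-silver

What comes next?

G-27-platinum

For the letter, letters move forward 3 places in the alphabet, wrapping Z→A: R, U, X, A, D → G.
Second component: differences are 3, 2, 1, … (decreasing by 1 each time), so 22, 25, 27, 28, 28 → 27.
Metal: alternates silver ↔ platinum, so silver, platinum, silver, platinum, silver → platinum.
Combining the parts gives G-27-platinum.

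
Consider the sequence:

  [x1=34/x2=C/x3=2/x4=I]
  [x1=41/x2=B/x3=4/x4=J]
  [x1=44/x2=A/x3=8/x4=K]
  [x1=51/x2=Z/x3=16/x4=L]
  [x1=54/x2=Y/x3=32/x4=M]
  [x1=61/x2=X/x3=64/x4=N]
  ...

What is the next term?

For the x1, alternating steps +7, +3, +7, +3, …: 34, 41, 44, 51, 54, 61 → 64.
X2: C, B, A, Z, Y, X → W (letters move back 1 place in the alphabet, wrapping A→Z).
X3: ×2 each step, so 2, 4, 8, 16, 32, 64 → 128.
X4: letters move forward 1 place in the alphabet; I, J, K, L, M, N → O.
So the next term is [x1=64/x2=W/x3=128/x4=O].

[x1=64/x2=W/x3=128/x4=O]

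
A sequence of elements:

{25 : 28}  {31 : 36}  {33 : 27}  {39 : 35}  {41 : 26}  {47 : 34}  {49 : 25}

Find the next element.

{55 : 33}

First coordinate: alternating steps +6, +2, +6, +2, …; 25, 31, 33, 39, 41, 47, 49 → 55.
Second coordinate — alternating steps +8, −9, +8, −9, …: 28, 36, 27, 35, 26, 34, 25 → 33.
Putting it together: {55 : 33}.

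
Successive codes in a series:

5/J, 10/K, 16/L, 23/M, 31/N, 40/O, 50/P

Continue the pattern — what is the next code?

First component: differences are 5, 6, 7, … (increasing by 1 each time); 5, 10, 16, 23, 31, 40, 50 → 61.
Letter: letters move forward 1 place in the alphabet; J, K, L, M, N, O, P → Q.
Combining the parts gives 61/Q.

61/Q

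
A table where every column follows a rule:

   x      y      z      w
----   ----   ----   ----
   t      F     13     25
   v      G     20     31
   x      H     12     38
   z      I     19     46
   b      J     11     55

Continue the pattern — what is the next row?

Column x goes t, v, x, z, b → d (letters move forward 2 places in the alphabet, wrapping Z→A).
For the column y, letters move forward 1 place in the alphabet: F, G, H, I, J → K.
Column z: alternating steps +7, −8, +7, −8, …, so 13, 20, 12, 19, 11 → 18.
Column w goes 25, 31, 38, 46, 55 → 65 (differences are 6, 7, 8, … (increasing by 1 each time)).
Putting it together: d  K  18  65.

d  K  18  65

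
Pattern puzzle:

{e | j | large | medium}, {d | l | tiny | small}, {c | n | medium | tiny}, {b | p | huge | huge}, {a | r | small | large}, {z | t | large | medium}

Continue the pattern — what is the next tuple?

First letter: e, d, c, b, a, z → y (letters move back 1 place in the alphabet, wrapping A→Z).
Second letter: letters move forward 2 places in the alphabet; j, l, n, p, r, t → v.
First size — repeats large → tiny → medium → huge → small: large, tiny, medium, huge, small, large → tiny.
Second size goes medium, small, tiny, huge, large, medium → small (repeats medium → small → tiny → huge → large).
Combining the parts gives {y | v | tiny | small}.

{y | v | tiny | small}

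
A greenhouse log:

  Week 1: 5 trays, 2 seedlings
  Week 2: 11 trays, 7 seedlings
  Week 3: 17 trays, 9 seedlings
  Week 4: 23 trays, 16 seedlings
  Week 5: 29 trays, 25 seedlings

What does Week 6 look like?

Trays: +6 each step; 5, 11, 17, 23, 29 → 35.
For the seedlings, each term is the sum of the two before it: 2, 7, 9, 16, 25 → 41.
So the next line is 35 trays, 41 seedlings.

35 trays, 41 seedlings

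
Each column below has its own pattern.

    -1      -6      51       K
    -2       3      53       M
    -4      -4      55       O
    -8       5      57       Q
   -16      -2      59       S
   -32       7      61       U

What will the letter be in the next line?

First component: ×2 each step; -1, -2, -4, -8, -16, -32 → -64.
Second component goes -6, 3, -4, 5, -2, 7 → 0 (alternating steps +9, −7, +9, −7, …).
Third component: 51, 53, 55, 57, 59, 61 → 63 (+2 each step).
Letter — letters move forward 2 places in the alphabet: K, M, O, Q, S, U → W.

W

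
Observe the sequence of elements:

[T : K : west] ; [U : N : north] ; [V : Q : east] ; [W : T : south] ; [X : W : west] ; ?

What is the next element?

First letter — letters move forward 1 place in the alphabet: T, U, V, W, X → Y.
Second letter goes K, N, Q, T, W → Z (letters move forward 3 places in the alphabet).
Direction: repeats west → north → east → south; west, north, east, south, west → north.
So the next element is [Y : Z : north].

[Y : Z : north]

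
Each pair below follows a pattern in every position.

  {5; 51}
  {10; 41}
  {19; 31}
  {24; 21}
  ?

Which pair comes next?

{33; 11}

First entry: alternating steps +5, +9, +5, +9, …; 5, 10, 19, 24 → 33.
Second entry — −10 each step: 51, 41, 31, 21 → 11.
Combining the parts gives {33; 11}.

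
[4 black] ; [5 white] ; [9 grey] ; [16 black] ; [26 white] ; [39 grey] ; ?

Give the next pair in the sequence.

[55 black]

First entry: differences are 1, 4, 7, … (increasing by 3 each time); 4, 5, 9, 16, 26, 39 → 55.
Shade goes black, white, grey, black, white, grey → black (repeats black → white → grey).
Putting it together: [55 black].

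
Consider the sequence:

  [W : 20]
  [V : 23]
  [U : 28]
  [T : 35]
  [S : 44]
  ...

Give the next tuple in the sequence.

[R : 55]

Letter: letters move back 1 place in the alphabet, so W, V, U, T, S → R.
For the second slot, differences are 3, 5, 7, … (increasing by 2 each time): 20, 23, 28, 35, 44 → 55.
Putting it together: [R : 55].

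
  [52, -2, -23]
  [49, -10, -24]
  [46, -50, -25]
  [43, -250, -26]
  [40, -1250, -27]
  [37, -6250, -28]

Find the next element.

First value: 52, 49, 46, 43, 40, 37 → 34 (−3 each step).
Second value: ×5 each step, so -2, -10, -50, -250, -1250, -6250 → -31250.
Third value goes -23, -24, -25, -26, -27, -28 → -29 (−1 each step).
So the next element is [34, -31250, -29].

[34, -31250, -29]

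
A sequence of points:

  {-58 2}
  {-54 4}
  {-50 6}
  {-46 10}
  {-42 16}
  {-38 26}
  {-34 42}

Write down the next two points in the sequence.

First slot: +4 each step, so -58, -54, -50, -46, -42, -38, -34 → -30 → -26.
Second slot: 2, 4, 6, 10, 16, 26, 42 → 68 → 110 (each term is the sum of the two before it).
Putting the parts together: {-30 68} and then {-26 110}.

{-30 68}, {-26 110}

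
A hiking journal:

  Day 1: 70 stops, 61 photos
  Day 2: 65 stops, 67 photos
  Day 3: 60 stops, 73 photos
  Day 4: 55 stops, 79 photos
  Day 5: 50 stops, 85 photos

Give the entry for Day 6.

Stops — −5 each step: 70, 65, 60, 55, 50 → 45.
Photos goes 61, 67, 73, 79, 85 → 91 (+6 each step).
Combining the parts gives 45 stops, 91 photos.

45 stops, 91 photos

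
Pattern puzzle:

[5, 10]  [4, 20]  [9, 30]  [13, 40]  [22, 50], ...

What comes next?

First coordinate — each term is the sum of the two before it: 5, 4, 9, 13, 22 → 35.
Second coordinate goes 10, 20, 30, 40, 50 → 60 (+10 each step).
So the next point is [35, 60].

[35, 60]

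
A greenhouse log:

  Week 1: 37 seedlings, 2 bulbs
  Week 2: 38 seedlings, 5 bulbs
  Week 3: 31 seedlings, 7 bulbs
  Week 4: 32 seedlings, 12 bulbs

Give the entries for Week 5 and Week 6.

For the seedlings, alternating steps +1, −7, +1, −7, …: 37, 38, 31, 32 → 25 → 26.
Bulbs goes 2, 5, 7, 12 → 19 → 31 (each term is the sum of the two before it).
So the next two records are 25 seedlings, 19 bulbs and 26 seedlings, 31 bulbs.

25 seedlings, 19 bulbs; 26 seedlings, 31 bulbs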